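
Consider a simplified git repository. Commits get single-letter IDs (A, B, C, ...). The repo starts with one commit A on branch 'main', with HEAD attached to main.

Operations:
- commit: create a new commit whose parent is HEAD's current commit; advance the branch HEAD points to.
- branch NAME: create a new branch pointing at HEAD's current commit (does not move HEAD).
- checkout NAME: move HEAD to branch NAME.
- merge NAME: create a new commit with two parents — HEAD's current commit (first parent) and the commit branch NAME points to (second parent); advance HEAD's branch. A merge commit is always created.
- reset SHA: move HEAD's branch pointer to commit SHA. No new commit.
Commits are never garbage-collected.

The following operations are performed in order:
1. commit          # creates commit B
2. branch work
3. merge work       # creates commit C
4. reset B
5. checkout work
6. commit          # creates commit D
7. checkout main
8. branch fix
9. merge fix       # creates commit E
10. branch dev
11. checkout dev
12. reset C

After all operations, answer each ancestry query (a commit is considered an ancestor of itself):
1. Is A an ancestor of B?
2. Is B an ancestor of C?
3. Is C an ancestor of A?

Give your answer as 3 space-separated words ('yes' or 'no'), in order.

After op 1 (commit): HEAD=main@B [main=B]
After op 2 (branch): HEAD=main@B [main=B work=B]
After op 3 (merge): HEAD=main@C [main=C work=B]
After op 4 (reset): HEAD=main@B [main=B work=B]
After op 5 (checkout): HEAD=work@B [main=B work=B]
After op 6 (commit): HEAD=work@D [main=B work=D]
After op 7 (checkout): HEAD=main@B [main=B work=D]
After op 8 (branch): HEAD=main@B [fix=B main=B work=D]
After op 9 (merge): HEAD=main@E [fix=B main=E work=D]
After op 10 (branch): HEAD=main@E [dev=E fix=B main=E work=D]
After op 11 (checkout): HEAD=dev@E [dev=E fix=B main=E work=D]
After op 12 (reset): HEAD=dev@C [dev=C fix=B main=E work=D]
ancestors(B) = {A,B}; A in? yes
ancestors(C) = {A,B,C}; B in? yes
ancestors(A) = {A}; C in? no

Answer: yes yes no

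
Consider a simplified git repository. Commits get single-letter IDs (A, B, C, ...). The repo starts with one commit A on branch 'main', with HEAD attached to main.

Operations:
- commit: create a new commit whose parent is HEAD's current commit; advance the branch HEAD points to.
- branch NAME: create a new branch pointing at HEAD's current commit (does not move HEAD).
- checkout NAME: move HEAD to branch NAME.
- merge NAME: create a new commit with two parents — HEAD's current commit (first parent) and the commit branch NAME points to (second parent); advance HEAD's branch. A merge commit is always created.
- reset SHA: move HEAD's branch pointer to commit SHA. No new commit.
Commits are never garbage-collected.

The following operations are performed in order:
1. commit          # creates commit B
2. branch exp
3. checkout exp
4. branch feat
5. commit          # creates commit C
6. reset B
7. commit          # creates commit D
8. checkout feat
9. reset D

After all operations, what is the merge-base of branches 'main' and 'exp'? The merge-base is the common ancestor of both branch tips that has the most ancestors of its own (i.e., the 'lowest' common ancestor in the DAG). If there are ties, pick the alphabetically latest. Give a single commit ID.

Answer: B

Derivation:
After op 1 (commit): HEAD=main@B [main=B]
After op 2 (branch): HEAD=main@B [exp=B main=B]
After op 3 (checkout): HEAD=exp@B [exp=B main=B]
After op 4 (branch): HEAD=exp@B [exp=B feat=B main=B]
After op 5 (commit): HEAD=exp@C [exp=C feat=B main=B]
After op 6 (reset): HEAD=exp@B [exp=B feat=B main=B]
After op 7 (commit): HEAD=exp@D [exp=D feat=B main=B]
After op 8 (checkout): HEAD=feat@B [exp=D feat=B main=B]
After op 9 (reset): HEAD=feat@D [exp=D feat=D main=B]
ancestors(main=B): ['A', 'B']
ancestors(exp=D): ['A', 'B', 'D']
common: ['A', 'B']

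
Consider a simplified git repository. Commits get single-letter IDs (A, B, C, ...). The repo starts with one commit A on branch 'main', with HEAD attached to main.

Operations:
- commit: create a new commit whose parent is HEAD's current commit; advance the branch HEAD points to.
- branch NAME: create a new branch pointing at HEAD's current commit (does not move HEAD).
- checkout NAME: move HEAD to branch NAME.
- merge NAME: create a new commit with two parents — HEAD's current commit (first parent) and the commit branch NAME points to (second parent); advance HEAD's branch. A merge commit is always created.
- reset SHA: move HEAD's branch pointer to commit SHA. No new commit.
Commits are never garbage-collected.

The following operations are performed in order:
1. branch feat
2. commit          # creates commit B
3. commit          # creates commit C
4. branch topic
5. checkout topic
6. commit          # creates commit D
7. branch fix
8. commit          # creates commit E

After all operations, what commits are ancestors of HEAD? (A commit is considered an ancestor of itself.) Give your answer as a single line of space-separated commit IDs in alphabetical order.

Answer: A B C D E

Derivation:
After op 1 (branch): HEAD=main@A [feat=A main=A]
After op 2 (commit): HEAD=main@B [feat=A main=B]
After op 3 (commit): HEAD=main@C [feat=A main=C]
After op 4 (branch): HEAD=main@C [feat=A main=C topic=C]
After op 5 (checkout): HEAD=topic@C [feat=A main=C topic=C]
After op 6 (commit): HEAD=topic@D [feat=A main=C topic=D]
After op 7 (branch): HEAD=topic@D [feat=A fix=D main=C topic=D]
After op 8 (commit): HEAD=topic@E [feat=A fix=D main=C topic=E]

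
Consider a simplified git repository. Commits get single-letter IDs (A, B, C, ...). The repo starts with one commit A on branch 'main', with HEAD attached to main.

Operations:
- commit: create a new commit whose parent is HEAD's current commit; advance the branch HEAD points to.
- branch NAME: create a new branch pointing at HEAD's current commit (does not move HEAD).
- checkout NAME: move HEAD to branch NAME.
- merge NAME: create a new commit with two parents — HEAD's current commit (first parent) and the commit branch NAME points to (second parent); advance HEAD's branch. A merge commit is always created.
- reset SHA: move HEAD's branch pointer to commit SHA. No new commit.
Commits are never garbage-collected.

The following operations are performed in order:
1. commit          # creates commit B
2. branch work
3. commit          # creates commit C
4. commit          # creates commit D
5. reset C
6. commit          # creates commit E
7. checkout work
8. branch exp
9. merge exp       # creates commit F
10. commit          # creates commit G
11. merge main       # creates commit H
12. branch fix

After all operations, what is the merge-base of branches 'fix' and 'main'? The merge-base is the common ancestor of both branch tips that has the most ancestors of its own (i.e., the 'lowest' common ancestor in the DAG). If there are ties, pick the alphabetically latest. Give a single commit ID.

Answer: E

Derivation:
After op 1 (commit): HEAD=main@B [main=B]
After op 2 (branch): HEAD=main@B [main=B work=B]
After op 3 (commit): HEAD=main@C [main=C work=B]
After op 4 (commit): HEAD=main@D [main=D work=B]
After op 5 (reset): HEAD=main@C [main=C work=B]
After op 6 (commit): HEAD=main@E [main=E work=B]
After op 7 (checkout): HEAD=work@B [main=E work=B]
After op 8 (branch): HEAD=work@B [exp=B main=E work=B]
After op 9 (merge): HEAD=work@F [exp=B main=E work=F]
After op 10 (commit): HEAD=work@G [exp=B main=E work=G]
After op 11 (merge): HEAD=work@H [exp=B main=E work=H]
After op 12 (branch): HEAD=work@H [exp=B fix=H main=E work=H]
ancestors(fix=H): ['A', 'B', 'C', 'E', 'F', 'G', 'H']
ancestors(main=E): ['A', 'B', 'C', 'E']
common: ['A', 'B', 'C', 'E']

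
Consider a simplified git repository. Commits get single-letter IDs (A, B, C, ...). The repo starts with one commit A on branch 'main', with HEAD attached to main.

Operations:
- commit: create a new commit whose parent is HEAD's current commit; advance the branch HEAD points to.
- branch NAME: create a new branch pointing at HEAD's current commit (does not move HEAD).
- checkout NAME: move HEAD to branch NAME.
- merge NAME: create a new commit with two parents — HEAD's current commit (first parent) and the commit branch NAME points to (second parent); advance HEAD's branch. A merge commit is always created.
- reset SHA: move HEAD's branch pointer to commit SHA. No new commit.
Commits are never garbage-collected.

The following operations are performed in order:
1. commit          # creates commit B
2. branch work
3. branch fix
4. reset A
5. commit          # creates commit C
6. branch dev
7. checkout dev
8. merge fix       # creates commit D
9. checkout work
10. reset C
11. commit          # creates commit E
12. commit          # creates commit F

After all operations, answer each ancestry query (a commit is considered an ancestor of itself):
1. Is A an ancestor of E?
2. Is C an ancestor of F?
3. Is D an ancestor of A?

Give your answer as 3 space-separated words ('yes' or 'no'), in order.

Answer: yes yes no

Derivation:
After op 1 (commit): HEAD=main@B [main=B]
After op 2 (branch): HEAD=main@B [main=B work=B]
After op 3 (branch): HEAD=main@B [fix=B main=B work=B]
After op 4 (reset): HEAD=main@A [fix=B main=A work=B]
After op 5 (commit): HEAD=main@C [fix=B main=C work=B]
After op 6 (branch): HEAD=main@C [dev=C fix=B main=C work=B]
After op 7 (checkout): HEAD=dev@C [dev=C fix=B main=C work=B]
After op 8 (merge): HEAD=dev@D [dev=D fix=B main=C work=B]
After op 9 (checkout): HEAD=work@B [dev=D fix=B main=C work=B]
After op 10 (reset): HEAD=work@C [dev=D fix=B main=C work=C]
After op 11 (commit): HEAD=work@E [dev=D fix=B main=C work=E]
After op 12 (commit): HEAD=work@F [dev=D fix=B main=C work=F]
ancestors(E) = {A,C,E}; A in? yes
ancestors(F) = {A,C,E,F}; C in? yes
ancestors(A) = {A}; D in? no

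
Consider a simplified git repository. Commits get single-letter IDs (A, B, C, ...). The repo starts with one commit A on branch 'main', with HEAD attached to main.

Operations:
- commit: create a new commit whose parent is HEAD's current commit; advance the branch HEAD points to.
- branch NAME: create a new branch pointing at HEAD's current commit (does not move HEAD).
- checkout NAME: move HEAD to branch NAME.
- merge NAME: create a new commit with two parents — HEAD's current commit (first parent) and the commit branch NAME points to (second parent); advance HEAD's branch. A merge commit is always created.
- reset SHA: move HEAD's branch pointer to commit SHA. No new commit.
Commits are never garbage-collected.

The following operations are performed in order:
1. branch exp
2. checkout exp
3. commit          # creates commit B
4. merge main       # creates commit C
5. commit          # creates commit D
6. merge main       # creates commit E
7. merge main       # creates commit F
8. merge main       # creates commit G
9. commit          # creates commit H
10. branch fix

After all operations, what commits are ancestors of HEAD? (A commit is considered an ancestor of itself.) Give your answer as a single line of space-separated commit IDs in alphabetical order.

Answer: A B C D E F G H

Derivation:
After op 1 (branch): HEAD=main@A [exp=A main=A]
After op 2 (checkout): HEAD=exp@A [exp=A main=A]
After op 3 (commit): HEAD=exp@B [exp=B main=A]
After op 4 (merge): HEAD=exp@C [exp=C main=A]
After op 5 (commit): HEAD=exp@D [exp=D main=A]
After op 6 (merge): HEAD=exp@E [exp=E main=A]
After op 7 (merge): HEAD=exp@F [exp=F main=A]
After op 8 (merge): HEAD=exp@G [exp=G main=A]
After op 9 (commit): HEAD=exp@H [exp=H main=A]
After op 10 (branch): HEAD=exp@H [exp=H fix=H main=A]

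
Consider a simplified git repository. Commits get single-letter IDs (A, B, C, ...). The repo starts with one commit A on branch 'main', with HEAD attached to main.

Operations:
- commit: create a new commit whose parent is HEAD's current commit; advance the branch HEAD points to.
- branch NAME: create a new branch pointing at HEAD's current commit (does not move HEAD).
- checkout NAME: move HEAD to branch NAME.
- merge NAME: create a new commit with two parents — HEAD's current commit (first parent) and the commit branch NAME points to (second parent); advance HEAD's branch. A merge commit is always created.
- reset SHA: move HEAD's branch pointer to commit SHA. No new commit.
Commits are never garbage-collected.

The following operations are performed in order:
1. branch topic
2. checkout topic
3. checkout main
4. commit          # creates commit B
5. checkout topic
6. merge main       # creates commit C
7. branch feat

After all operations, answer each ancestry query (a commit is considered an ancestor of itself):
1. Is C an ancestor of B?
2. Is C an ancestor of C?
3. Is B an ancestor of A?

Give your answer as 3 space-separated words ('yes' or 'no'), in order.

After op 1 (branch): HEAD=main@A [main=A topic=A]
After op 2 (checkout): HEAD=topic@A [main=A topic=A]
After op 3 (checkout): HEAD=main@A [main=A topic=A]
After op 4 (commit): HEAD=main@B [main=B topic=A]
After op 5 (checkout): HEAD=topic@A [main=B topic=A]
After op 6 (merge): HEAD=topic@C [main=B topic=C]
After op 7 (branch): HEAD=topic@C [feat=C main=B topic=C]
ancestors(B) = {A,B}; C in? no
ancestors(C) = {A,B,C}; C in? yes
ancestors(A) = {A}; B in? no

Answer: no yes no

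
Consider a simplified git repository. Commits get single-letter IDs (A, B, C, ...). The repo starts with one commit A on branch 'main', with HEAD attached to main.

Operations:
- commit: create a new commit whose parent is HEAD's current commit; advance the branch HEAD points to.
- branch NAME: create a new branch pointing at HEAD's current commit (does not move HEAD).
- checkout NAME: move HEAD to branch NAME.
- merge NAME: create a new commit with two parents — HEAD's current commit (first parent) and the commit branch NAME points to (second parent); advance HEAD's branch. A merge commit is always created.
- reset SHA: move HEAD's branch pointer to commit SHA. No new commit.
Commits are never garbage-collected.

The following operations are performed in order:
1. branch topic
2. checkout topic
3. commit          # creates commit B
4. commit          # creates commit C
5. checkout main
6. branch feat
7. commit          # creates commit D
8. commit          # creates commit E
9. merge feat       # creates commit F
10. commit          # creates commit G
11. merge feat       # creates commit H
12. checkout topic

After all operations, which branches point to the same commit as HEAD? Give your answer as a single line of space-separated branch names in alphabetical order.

Answer: topic

Derivation:
After op 1 (branch): HEAD=main@A [main=A topic=A]
After op 2 (checkout): HEAD=topic@A [main=A topic=A]
After op 3 (commit): HEAD=topic@B [main=A topic=B]
After op 4 (commit): HEAD=topic@C [main=A topic=C]
After op 5 (checkout): HEAD=main@A [main=A topic=C]
After op 6 (branch): HEAD=main@A [feat=A main=A topic=C]
After op 7 (commit): HEAD=main@D [feat=A main=D topic=C]
After op 8 (commit): HEAD=main@E [feat=A main=E topic=C]
After op 9 (merge): HEAD=main@F [feat=A main=F topic=C]
After op 10 (commit): HEAD=main@G [feat=A main=G topic=C]
After op 11 (merge): HEAD=main@H [feat=A main=H topic=C]
After op 12 (checkout): HEAD=topic@C [feat=A main=H topic=C]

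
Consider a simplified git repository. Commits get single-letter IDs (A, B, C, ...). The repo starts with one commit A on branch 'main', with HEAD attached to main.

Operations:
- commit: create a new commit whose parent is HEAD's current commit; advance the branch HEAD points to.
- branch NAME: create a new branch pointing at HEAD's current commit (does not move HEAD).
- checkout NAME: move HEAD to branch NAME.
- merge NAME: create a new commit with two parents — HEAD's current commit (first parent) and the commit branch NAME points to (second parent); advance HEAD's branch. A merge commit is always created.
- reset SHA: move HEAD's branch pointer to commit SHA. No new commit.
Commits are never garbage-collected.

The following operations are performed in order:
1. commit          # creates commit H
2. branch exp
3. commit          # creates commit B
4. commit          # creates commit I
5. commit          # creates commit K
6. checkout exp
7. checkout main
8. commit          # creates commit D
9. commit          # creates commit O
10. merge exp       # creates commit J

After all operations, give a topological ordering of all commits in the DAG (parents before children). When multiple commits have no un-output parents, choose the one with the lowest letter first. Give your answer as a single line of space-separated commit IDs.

Answer: A H B I K D O J

Derivation:
After op 1 (commit): HEAD=main@H [main=H]
After op 2 (branch): HEAD=main@H [exp=H main=H]
After op 3 (commit): HEAD=main@B [exp=H main=B]
After op 4 (commit): HEAD=main@I [exp=H main=I]
After op 5 (commit): HEAD=main@K [exp=H main=K]
After op 6 (checkout): HEAD=exp@H [exp=H main=K]
After op 7 (checkout): HEAD=main@K [exp=H main=K]
After op 8 (commit): HEAD=main@D [exp=H main=D]
After op 9 (commit): HEAD=main@O [exp=H main=O]
After op 10 (merge): HEAD=main@J [exp=H main=J]
commit A: parents=[]
commit B: parents=['H']
commit D: parents=['K']
commit H: parents=['A']
commit I: parents=['B']
commit J: parents=['O', 'H']
commit K: parents=['I']
commit O: parents=['D']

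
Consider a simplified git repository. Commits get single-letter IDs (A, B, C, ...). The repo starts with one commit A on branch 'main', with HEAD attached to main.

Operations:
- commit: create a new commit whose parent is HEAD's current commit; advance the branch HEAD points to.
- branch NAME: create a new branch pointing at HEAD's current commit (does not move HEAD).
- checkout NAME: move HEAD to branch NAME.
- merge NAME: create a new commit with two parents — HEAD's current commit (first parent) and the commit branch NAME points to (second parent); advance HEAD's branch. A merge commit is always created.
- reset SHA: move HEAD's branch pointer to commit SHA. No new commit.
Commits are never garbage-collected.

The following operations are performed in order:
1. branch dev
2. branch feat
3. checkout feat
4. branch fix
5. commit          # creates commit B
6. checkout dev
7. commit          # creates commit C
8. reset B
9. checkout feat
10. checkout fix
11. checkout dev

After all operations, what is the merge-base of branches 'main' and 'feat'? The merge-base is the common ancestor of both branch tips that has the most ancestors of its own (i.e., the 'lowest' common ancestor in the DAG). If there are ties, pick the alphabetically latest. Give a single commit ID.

Answer: A

Derivation:
After op 1 (branch): HEAD=main@A [dev=A main=A]
After op 2 (branch): HEAD=main@A [dev=A feat=A main=A]
After op 3 (checkout): HEAD=feat@A [dev=A feat=A main=A]
After op 4 (branch): HEAD=feat@A [dev=A feat=A fix=A main=A]
After op 5 (commit): HEAD=feat@B [dev=A feat=B fix=A main=A]
After op 6 (checkout): HEAD=dev@A [dev=A feat=B fix=A main=A]
After op 7 (commit): HEAD=dev@C [dev=C feat=B fix=A main=A]
After op 8 (reset): HEAD=dev@B [dev=B feat=B fix=A main=A]
After op 9 (checkout): HEAD=feat@B [dev=B feat=B fix=A main=A]
After op 10 (checkout): HEAD=fix@A [dev=B feat=B fix=A main=A]
After op 11 (checkout): HEAD=dev@B [dev=B feat=B fix=A main=A]
ancestors(main=A): ['A']
ancestors(feat=B): ['A', 'B']
common: ['A']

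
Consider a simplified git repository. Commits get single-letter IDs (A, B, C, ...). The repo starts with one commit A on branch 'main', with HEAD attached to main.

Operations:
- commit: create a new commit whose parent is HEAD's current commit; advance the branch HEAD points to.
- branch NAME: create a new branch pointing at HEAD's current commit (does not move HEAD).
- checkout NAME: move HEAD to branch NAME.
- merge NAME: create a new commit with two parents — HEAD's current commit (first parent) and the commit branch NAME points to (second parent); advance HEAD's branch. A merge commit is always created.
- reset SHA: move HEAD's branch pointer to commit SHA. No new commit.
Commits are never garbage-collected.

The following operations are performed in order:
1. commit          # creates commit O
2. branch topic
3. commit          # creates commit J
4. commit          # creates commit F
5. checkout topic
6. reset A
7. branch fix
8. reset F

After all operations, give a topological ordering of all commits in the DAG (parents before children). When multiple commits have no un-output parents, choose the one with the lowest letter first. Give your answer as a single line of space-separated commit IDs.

After op 1 (commit): HEAD=main@O [main=O]
After op 2 (branch): HEAD=main@O [main=O topic=O]
After op 3 (commit): HEAD=main@J [main=J topic=O]
After op 4 (commit): HEAD=main@F [main=F topic=O]
After op 5 (checkout): HEAD=topic@O [main=F topic=O]
After op 6 (reset): HEAD=topic@A [main=F topic=A]
After op 7 (branch): HEAD=topic@A [fix=A main=F topic=A]
After op 8 (reset): HEAD=topic@F [fix=A main=F topic=F]
commit A: parents=[]
commit F: parents=['J']
commit J: parents=['O']
commit O: parents=['A']

Answer: A O J F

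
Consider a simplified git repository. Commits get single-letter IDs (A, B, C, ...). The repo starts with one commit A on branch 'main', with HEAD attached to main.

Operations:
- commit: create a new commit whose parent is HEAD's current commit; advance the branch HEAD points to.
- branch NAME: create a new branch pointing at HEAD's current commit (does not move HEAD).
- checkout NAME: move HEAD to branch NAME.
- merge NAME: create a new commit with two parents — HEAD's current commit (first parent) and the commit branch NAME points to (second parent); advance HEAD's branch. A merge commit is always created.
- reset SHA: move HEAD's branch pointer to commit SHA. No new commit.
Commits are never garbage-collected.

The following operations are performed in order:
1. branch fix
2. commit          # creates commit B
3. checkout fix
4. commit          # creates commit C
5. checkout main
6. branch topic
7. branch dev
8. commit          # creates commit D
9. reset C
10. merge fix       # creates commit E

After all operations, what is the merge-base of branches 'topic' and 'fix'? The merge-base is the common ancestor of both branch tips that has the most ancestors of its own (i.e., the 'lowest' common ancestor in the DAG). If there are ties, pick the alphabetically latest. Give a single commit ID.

Answer: A

Derivation:
After op 1 (branch): HEAD=main@A [fix=A main=A]
After op 2 (commit): HEAD=main@B [fix=A main=B]
After op 3 (checkout): HEAD=fix@A [fix=A main=B]
After op 4 (commit): HEAD=fix@C [fix=C main=B]
After op 5 (checkout): HEAD=main@B [fix=C main=B]
After op 6 (branch): HEAD=main@B [fix=C main=B topic=B]
After op 7 (branch): HEAD=main@B [dev=B fix=C main=B topic=B]
After op 8 (commit): HEAD=main@D [dev=B fix=C main=D topic=B]
After op 9 (reset): HEAD=main@C [dev=B fix=C main=C topic=B]
After op 10 (merge): HEAD=main@E [dev=B fix=C main=E topic=B]
ancestors(topic=B): ['A', 'B']
ancestors(fix=C): ['A', 'C']
common: ['A']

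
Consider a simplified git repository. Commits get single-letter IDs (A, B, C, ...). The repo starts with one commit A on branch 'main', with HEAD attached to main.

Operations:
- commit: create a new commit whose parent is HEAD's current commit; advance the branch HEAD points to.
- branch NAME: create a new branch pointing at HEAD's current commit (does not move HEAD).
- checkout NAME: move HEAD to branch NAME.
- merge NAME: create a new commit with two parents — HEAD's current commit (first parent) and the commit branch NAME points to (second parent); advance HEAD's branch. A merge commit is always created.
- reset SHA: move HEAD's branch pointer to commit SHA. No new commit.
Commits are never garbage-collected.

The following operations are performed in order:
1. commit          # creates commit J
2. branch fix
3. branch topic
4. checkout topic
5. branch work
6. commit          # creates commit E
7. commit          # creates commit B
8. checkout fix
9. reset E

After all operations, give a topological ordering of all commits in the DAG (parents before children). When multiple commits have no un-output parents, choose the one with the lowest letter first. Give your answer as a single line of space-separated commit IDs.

Answer: A J E B

Derivation:
After op 1 (commit): HEAD=main@J [main=J]
After op 2 (branch): HEAD=main@J [fix=J main=J]
After op 3 (branch): HEAD=main@J [fix=J main=J topic=J]
After op 4 (checkout): HEAD=topic@J [fix=J main=J topic=J]
After op 5 (branch): HEAD=topic@J [fix=J main=J topic=J work=J]
After op 6 (commit): HEAD=topic@E [fix=J main=J topic=E work=J]
After op 7 (commit): HEAD=topic@B [fix=J main=J topic=B work=J]
After op 8 (checkout): HEAD=fix@J [fix=J main=J topic=B work=J]
After op 9 (reset): HEAD=fix@E [fix=E main=J topic=B work=J]
commit A: parents=[]
commit B: parents=['E']
commit E: parents=['J']
commit J: parents=['A']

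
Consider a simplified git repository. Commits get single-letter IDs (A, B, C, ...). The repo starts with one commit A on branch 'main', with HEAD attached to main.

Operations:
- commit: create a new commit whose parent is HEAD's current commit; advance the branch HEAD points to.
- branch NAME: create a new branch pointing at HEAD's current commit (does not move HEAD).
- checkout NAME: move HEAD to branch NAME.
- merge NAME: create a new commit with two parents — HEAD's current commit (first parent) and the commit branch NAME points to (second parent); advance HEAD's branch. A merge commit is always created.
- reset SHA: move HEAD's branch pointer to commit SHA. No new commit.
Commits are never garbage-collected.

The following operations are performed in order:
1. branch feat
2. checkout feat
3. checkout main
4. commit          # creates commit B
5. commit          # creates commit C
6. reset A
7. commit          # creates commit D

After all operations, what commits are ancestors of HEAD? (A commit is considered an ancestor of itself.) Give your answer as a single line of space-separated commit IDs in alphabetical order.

Answer: A D

Derivation:
After op 1 (branch): HEAD=main@A [feat=A main=A]
After op 2 (checkout): HEAD=feat@A [feat=A main=A]
After op 3 (checkout): HEAD=main@A [feat=A main=A]
After op 4 (commit): HEAD=main@B [feat=A main=B]
After op 5 (commit): HEAD=main@C [feat=A main=C]
After op 6 (reset): HEAD=main@A [feat=A main=A]
After op 7 (commit): HEAD=main@D [feat=A main=D]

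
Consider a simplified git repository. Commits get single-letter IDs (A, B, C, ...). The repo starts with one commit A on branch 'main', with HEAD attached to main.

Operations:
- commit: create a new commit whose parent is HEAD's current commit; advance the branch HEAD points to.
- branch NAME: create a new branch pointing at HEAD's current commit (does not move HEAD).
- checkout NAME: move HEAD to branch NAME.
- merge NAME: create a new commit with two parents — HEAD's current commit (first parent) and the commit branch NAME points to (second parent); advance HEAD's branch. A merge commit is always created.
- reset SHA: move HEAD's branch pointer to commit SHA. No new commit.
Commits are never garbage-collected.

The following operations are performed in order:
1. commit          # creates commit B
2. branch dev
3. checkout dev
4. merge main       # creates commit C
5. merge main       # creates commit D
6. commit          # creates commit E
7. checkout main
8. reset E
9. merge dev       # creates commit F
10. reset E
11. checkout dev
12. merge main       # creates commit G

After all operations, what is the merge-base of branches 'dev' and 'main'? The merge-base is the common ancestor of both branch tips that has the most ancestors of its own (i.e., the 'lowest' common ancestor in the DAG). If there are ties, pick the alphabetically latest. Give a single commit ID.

After op 1 (commit): HEAD=main@B [main=B]
After op 2 (branch): HEAD=main@B [dev=B main=B]
After op 3 (checkout): HEAD=dev@B [dev=B main=B]
After op 4 (merge): HEAD=dev@C [dev=C main=B]
After op 5 (merge): HEAD=dev@D [dev=D main=B]
After op 6 (commit): HEAD=dev@E [dev=E main=B]
After op 7 (checkout): HEAD=main@B [dev=E main=B]
After op 8 (reset): HEAD=main@E [dev=E main=E]
After op 9 (merge): HEAD=main@F [dev=E main=F]
After op 10 (reset): HEAD=main@E [dev=E main=E]
After op 11 (checkout): HEAD=dev@E [dev=E main=E]
After op 12 (merge): HEAD=dev@G [dev=G main=E]
ancestors(dev=G): ['A', 'B', 'C', 'D', 'E', 'G']
ancestors(main=E): ['A', 'B', 'C', 'D', 'E']
common: ['A', 'B', 'C', 'D', 'E']

Answer: E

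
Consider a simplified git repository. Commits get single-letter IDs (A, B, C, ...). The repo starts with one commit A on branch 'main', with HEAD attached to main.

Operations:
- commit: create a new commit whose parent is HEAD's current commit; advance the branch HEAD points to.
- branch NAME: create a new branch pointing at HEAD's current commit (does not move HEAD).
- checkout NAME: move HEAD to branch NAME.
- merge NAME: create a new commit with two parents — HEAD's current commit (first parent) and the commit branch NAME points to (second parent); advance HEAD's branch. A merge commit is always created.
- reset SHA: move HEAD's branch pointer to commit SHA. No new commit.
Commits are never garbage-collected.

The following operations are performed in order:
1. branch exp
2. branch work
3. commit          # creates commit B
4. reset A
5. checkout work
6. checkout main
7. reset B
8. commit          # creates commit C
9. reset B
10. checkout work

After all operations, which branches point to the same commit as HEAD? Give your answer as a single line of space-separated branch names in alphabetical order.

Answer: exp work

Derivation:
After op 1 (branch): HEAD=main@A [exp=A main=A]
After op 2 (branch): HEAD=main@A [exp=A main=A work=A]
After op 3 (commit): HEAD=main@B [exp=A main=B work=A]
After op 4 (reset): HEAD=main@A [exp=A main=A work=A]
After op 5 (checkout): HEAD=work@A [exp=A main=A work=A]
After op 6 (checkout): HEAD=main@A [exp=A main=A work=A]
After op 7 (reset): HEAD=main@B [exp=A main=B work=A]
After op 8 (commit): HEAD=main@C [exp=A main=C work=A]
After op 9 (reset): HEAD=main@B [exp=A main=B work=A]
After op 10 (checkout): HEAD=work@A [exp=A main=B work=A]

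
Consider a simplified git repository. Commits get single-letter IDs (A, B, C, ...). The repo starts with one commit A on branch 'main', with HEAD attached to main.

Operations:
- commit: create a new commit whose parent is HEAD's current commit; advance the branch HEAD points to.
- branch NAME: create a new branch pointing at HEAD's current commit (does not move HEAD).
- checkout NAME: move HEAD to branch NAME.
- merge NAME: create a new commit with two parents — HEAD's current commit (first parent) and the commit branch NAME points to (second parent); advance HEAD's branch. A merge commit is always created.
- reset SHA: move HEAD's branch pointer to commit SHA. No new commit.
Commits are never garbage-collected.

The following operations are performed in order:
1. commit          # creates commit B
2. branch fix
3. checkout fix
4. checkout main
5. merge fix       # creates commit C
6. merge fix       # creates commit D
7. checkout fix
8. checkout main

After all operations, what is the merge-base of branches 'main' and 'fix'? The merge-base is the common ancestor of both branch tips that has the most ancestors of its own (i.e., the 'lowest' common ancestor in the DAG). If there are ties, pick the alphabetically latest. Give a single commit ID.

Answer: B

Derivation:
After op 1 (commit): HEAD=main@B [main=B]
After op 2 (branch): HEAD=main@B [fix=B main=B]
After op 3 (checkout): HEAD=fix@B [fix=B main=B]
After op 4 (checkout): HEAD=main@B [fix=B main=B]
After op 5 (merge): HEAD=main@C [fix=B main=C]
After op 6 (merge): HEAD=main@D [fix=B main=D]
After op 7 (checkout): HEAD=fix@B [fix=B main=D]
After op 8 (checkout): HEAD=main@D [fix=B main=D]
ancestors(main=D): ['A', 'B', 'C', 'D']
ancestors(fix=B): ['A', 'B']
common: ['A', 'B']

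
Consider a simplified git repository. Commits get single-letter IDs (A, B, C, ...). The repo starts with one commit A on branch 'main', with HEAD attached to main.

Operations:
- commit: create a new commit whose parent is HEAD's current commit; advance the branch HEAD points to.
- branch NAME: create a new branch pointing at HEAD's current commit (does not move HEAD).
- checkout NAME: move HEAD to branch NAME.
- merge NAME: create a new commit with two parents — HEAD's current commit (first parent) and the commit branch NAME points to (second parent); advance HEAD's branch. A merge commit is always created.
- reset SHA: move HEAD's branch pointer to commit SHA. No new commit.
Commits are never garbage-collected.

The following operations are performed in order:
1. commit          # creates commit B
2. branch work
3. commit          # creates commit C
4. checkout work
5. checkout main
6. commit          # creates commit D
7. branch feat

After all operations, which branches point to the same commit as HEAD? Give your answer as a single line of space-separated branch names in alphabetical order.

Answer: feat main

Derivation:
After op 1 (commit): HEAD=main@B [main=B]
After op 2 (branch): HEAD=main@B [main=B work=B]
After op 3 (commit): HEAD=main@C [main=C work=B]
After op 4 (checkout): HEAD=work@B [main=C work=B]
After op 5 (checkout): HEAD=main@C [main=C work=B]
After op 6 (commit): HEAD=main@D [main=D work=B]
After op 7 (branch): HEAD=main@D [feat=D main=D work=B]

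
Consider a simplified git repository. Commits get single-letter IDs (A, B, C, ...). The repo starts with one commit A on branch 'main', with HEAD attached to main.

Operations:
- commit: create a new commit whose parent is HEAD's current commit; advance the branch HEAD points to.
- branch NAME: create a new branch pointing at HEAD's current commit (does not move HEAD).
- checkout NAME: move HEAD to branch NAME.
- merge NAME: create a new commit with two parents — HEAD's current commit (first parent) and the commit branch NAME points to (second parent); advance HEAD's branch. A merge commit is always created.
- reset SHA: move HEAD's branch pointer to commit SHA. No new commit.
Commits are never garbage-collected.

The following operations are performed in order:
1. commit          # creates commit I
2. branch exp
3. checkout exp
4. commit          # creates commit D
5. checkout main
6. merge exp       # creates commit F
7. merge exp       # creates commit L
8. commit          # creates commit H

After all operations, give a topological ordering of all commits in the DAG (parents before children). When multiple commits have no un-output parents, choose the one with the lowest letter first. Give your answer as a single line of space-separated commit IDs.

After op 1 (commit): HEAD=main@I [main=I]
After op 2 (branch): HEAD=main@I [exp=I main=I]
After op 3 (checkout): HEAD=exp@I [exp=I main=I]
After op 4 (commit): HEAD=exp@D [exp=D main=I]
After op 5 (checkout): HEAD=main@I [exp=D main=I]
After op 6 (merge): HEAD=main@F [exp=D main=F]
After op 7 (merge): HEAD=main@L [exp=D main=L]
After op 8 (commit): HEAD=main@H [exp=D main=H]
commit A: parents=[]
commit D: parents=['I']
commit F: parents=['I', 'D']
commit H: parents=['L']
commit I: parents=['A']
commit L: parents=['F', 'D']

Answer: A I D F L H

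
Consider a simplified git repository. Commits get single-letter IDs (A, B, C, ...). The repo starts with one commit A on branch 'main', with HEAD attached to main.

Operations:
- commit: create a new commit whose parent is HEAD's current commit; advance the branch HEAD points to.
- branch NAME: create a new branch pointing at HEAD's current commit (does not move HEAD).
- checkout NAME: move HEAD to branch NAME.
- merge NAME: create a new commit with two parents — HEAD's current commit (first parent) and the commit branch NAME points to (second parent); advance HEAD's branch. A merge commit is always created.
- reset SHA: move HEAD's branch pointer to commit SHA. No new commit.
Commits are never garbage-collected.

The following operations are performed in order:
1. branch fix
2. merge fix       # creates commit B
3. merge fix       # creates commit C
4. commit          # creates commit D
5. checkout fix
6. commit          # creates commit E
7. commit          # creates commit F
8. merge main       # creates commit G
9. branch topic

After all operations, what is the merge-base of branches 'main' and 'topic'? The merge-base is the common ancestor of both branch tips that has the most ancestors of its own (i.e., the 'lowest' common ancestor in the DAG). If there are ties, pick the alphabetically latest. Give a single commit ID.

Answer: D

Derivation:
After op 1 (branch): HEAD=main@A [fix=A main=A]
After op 2 (merge): HEAD=main@B [fix=A main=B]
After op 3 (merge): HEAD=main@C [fix=A main=C]
After op 4 (commit): HEAD=main@D [fix=A main=D]
After op 5 (checkout): HEAD=fix@A [fix=A main=D]
After op 6 (commit): HEAD=fix@E [fix=E main=D]
After op 7 (commit): HEAD=fix@F [fix=F main=D]
After op 8 (merge): HEAD=fix@G [fix=G main=D]
After op 9 (branch): HEAD=fix@G [fix=G main=D topic=G]
ancestors(main=D): ['A', 'B', 'C', 'D']
ancestors(topic=G): ['A', 'B', 'C', 'D', 'E', 'F', 'G']
common: ['A', 'B', 'C', 'D']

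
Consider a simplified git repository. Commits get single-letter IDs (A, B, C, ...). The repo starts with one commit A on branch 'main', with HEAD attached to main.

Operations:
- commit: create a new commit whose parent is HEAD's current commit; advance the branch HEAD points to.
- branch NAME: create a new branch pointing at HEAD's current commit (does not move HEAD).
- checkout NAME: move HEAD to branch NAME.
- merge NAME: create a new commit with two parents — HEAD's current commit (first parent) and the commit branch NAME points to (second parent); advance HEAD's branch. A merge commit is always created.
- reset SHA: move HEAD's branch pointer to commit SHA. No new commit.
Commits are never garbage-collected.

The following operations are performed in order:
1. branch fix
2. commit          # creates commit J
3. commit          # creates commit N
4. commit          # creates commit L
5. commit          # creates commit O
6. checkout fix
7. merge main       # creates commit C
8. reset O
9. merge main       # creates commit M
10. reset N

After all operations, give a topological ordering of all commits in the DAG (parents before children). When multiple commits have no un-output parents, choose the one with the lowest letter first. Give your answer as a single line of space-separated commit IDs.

After op 1 (branch): HEAD=main@A [fix=A main=A]
After op 2 (commit): HEAD=main@J [fix=A main=J]
After op 3 (commit): HEAD=main@N [fix=A main=N]
After op 4 (commit): HEAD=main@L [fix=A main=L]
After op 5 (commit): HEAD=main@O [fix=A main=O]
After op 6 (checkout): HEAD=fix@A [fix=A main=O]
After op 7 (merge): HEAD=fix@C [fix=C main=O]
After op 8 (reset): HEAD=fix@O [fix=O main=O]
After op 9 (merge): HEAD=fix@M [fix=M main=O]
After op 10 (reset): HEAD=fix@N [fix=N main=O]
commit A: parents=[]
commit C: parents=['A', 'O']
commit J: parents=['A']
commit L: parents=['N']
commit M: parents=['O', 'O']
commit N: parents=['J']
commit O: parents=['L']

Answer: A J N L O C M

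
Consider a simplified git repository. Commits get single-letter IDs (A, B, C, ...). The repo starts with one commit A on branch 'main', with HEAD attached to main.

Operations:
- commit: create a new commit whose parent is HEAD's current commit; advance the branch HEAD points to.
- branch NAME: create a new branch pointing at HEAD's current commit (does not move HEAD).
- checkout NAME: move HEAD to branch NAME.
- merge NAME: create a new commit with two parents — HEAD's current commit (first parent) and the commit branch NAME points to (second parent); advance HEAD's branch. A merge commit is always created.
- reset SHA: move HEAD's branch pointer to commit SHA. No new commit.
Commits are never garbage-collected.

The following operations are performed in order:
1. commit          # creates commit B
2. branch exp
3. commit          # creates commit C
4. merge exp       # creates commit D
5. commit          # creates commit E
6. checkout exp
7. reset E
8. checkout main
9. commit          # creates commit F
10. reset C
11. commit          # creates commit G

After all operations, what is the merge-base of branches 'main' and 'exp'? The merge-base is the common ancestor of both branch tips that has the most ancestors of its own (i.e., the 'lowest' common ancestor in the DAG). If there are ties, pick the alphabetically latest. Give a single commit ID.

Answer: C

Derivation:
After op 1 (commit): HEAD=main@B [main=B]
After op 2 (branch): HEAD=main@B [exp=B main=B]
After op 3 (commit): HEAD=main@C [exp=B main=C]
After op 4 (merge): HEAD=main@D [exp=B main=D]
After op 5 (commit): HEAD=main@E [exp=B main=E]
After op 6 (checkout): HEAD=exp@B [exp=B main=E]
After op 7 (reset): HEAD=exp@E [exp=E main=E]
After op 8 (checkout): HEAD=main@E [exp=E main=E]
After op 9 (commit): HEAD=main@F [exp=E main=F]
After op 10 (reset): HEAD=main@C [exp=E main=C]
After op 11 (commit): HEAD=main@G [exp=E main=G]
ancestors(main=G): ['A', 'B', 'C', 'G']
ancestors(exp=E): ['A', 'B', 'C', 'D', 'E']
common: ['A', 'B', 'C']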